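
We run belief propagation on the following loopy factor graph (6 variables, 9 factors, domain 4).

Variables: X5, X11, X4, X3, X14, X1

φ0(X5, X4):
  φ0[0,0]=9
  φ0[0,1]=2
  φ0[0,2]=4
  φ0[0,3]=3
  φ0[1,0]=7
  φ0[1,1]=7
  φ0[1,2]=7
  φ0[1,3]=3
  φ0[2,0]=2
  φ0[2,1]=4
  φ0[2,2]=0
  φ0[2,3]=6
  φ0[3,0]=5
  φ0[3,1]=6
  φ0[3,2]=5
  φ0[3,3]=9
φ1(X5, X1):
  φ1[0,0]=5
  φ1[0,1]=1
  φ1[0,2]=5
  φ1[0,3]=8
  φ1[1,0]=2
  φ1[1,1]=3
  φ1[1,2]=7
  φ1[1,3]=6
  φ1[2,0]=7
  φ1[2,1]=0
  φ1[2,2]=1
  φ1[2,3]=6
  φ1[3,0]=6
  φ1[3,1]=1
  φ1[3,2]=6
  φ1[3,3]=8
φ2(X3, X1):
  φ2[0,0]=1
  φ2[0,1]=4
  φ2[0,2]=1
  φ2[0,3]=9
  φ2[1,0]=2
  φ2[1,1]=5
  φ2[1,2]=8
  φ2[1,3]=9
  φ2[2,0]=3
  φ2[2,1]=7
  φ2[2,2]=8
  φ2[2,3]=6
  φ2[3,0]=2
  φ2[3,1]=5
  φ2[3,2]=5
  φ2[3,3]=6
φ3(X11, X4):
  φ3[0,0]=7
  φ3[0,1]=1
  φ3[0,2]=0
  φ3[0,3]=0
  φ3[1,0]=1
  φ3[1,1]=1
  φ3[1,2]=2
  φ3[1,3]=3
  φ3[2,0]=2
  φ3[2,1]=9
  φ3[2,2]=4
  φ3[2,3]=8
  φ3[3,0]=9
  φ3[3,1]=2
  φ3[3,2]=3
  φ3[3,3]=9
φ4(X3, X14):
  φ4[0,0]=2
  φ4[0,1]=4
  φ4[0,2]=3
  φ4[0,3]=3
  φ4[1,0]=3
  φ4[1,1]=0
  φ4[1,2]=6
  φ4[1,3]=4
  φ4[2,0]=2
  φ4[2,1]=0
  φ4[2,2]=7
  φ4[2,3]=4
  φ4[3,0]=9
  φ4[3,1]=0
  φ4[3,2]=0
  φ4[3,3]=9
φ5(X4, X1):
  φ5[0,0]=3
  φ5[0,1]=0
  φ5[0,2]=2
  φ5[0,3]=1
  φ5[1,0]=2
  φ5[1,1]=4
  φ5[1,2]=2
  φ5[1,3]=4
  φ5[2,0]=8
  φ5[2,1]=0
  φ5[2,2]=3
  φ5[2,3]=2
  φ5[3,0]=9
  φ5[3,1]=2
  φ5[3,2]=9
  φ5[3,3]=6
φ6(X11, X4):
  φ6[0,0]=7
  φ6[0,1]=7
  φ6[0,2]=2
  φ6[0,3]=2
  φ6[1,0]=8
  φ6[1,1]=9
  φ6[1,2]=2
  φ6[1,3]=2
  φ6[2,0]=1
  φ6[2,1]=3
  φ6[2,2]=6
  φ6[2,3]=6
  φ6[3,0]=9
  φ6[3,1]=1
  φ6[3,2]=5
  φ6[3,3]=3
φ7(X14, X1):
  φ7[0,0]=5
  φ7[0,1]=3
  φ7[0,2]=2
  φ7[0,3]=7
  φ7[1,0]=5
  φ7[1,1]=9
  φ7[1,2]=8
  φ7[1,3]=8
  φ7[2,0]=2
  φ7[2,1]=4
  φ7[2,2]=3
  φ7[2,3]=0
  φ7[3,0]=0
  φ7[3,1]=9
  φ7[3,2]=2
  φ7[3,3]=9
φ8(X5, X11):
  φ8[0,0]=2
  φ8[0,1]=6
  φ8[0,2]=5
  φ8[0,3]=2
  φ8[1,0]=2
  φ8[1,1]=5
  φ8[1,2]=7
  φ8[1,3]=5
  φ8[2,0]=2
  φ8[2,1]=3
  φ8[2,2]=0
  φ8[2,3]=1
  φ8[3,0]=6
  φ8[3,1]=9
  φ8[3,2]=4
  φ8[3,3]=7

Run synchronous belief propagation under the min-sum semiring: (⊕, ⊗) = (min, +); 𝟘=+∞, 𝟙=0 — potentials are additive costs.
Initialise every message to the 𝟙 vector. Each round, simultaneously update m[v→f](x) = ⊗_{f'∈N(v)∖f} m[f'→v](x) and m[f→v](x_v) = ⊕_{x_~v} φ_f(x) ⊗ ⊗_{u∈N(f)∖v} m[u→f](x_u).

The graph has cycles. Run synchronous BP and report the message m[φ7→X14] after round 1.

message @ round 1 = [2, 5, 0, 0]

init: all messages = 𝟙 over 4 values
r1 m[φ0→X5] = [2, 3, 0, 5]
r1 m[φ0→X4] = [2, 2, 0, 3]
r1 m[φ1→X5] = [1, 2, 0, 1]
r1 m[φ1→X1] = [2, 0, 1, 6]
r1 m[φ2→X3] = [1, 2, 3, 2]
r1 m[φ2→X1] = [1, 4, 1, 6]
r1 m[φ3→X11] = [0, 1, 2, 2]
r1 m[φ3→X4] = [1, 1, 0, 0]
r1 m[φ4→X3] = [2, 0, 0, 0]
r1 m[φ4→X14] = [2, 0, 0, 3]
r1 m[φ5→X4] = [0, 2, 0, 2]
r1 m[φ5→X1] = [2, 0, 2, 1]
r1 m[φ6→X11] = [2, 2, 1, 1]
r1 m[φ6→X4] = [1, 1, 2, 2]
r1 m[φ7→X14] = [2, 5, 0, 0]
r1 m[φ7→X1] = [0, 3, 2, 0]
r1 m[φ8→X5] = [2, 2, 0, 4]
r1 m[φ8→X11] = [2, 3, 0, 1]
r1 m[X5→φ0] = [0, 0, 0, 0]
r1 m[X5→φ1] = [0, 0, 0, 0]
r1 m[X5→φ8] = [0, 0, 0, 0]
r1 m[X11→φ3] = [0, 0, 0, 0]
r1 m[X11→φ6] = [0, 0, 0, 0]
r1 m[X11→φ8] = [0, 0, 0, 0]
r1 m[X4→φ0] = [0, 0, 0, 0]
r1 m[X4→φ3] = [0, 0, 0, 0]
r1 m[X4→φ5] = [0, 0, 0, 0]
r1 m[X4→φ6] = [0, 0, 0, 0]
r1 m[X3→φ2] = [0, 0, 0, 0]
r1 m[X3→φ4] = [0, 0, 0, 0]
r1 m[X14→φ4] = [0, 0, 0, 0]
r1 m[X14→φ7] = [0, 0, 0, 0]
r1 m[X1→φ1] = [0, 0, 0, 0]
r1 m[X1→φ2] = [0, 0, 0, 0]
r1 m[X1→φ5] = [0, 0, 0, 0]
r1 m[X1→φ7] = [0, 0, 0, 0]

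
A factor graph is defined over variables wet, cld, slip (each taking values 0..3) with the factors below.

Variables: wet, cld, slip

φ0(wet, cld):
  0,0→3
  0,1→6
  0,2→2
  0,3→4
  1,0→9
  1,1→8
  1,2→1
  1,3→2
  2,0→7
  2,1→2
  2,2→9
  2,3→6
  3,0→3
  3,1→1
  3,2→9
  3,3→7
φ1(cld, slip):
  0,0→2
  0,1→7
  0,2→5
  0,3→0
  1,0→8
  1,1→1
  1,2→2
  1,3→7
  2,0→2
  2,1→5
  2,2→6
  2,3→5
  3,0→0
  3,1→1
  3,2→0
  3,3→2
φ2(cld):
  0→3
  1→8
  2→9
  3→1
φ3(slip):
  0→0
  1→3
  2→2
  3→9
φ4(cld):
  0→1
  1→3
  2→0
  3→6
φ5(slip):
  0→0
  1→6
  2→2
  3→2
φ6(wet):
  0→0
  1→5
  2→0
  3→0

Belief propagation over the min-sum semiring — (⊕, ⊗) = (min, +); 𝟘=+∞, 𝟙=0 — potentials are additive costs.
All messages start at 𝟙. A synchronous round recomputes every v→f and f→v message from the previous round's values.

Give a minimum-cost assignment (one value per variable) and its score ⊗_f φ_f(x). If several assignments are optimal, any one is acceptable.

init: all messages = 𝟙 over 4 values
r1 m[φ0→wet] = [2, 1, 2, 1]
r1 m[φ0→cld] = [3, 1, 1, 2]
r1 m[φ1→cld] = [0, 1, 2, 0]
r1 m[φ1→slip] = [0, 1, 0, 0]
r1 m[φ2→cld] = [3, 8, 9, 1]
r1 m[φ3→slip] = [0, 3, 2, 9]
r1 m[φ4→cld] = [1, 3, 0, 6]
r1 m[φ5→slip] = [0, 6, 2, 2]
r1 m[φ6→wet] = [0, 5, 0, 0]
r1 m[wet→φ0] = [0, 0, 0, 0]
r1 m[wet→φ6] = [0, 0, 0, 0]
r1 m[cld→φ0] = [0, 0, 0, 0]
r1 m[cld→φ1] = [0, 0, 0, 0]
r1 m[cld→φ2] = [0, 0, 0, 0]
r1 m[cld→φ4] = [0, 0, 0, 0]
r1 m[slip→φ1] = [0, 0, 0, 0]
r1 m[slip→φ3] = [0, 0, 0, 0]
r1 m[slip→φ5] = [0, 0, 0, 0]
r2 m[φ0→wet] = [2, 1, 2, 1]
r2 m[φ0→cld] = [3, 1, 1, 2]
r2 m[φ1→cld] = [0, 1, 2, 0]
r2 m[φ1→slip] = [0, 1, 0, 0]
r2 m[φ2→cld] = [3, 8, 9, 1]
r2 m[φ3→slip] = [0, 3, 2, 9]
r2 m[φ4→cld] = [1, 3, 0, 6]
r2 m[φ5→slip] = [0, 6, 2, 2]
r2 m[φ6→wet] = [0, 5, 0, 0]
r2 m[wet→φ0] = [0, 5, 0, 0]
r2 m[wet→φ6] = [2, 1, 2, 1]
r2 m[cld→φ0] = [4, 12, 11, 7]
r2 m[cld→φ1] = [7, 12, 10, 9]
r2 m[cld→φ2] = [4, 5, 3, 8]
r2 m[cld→φ4] = [6, 10, 12, 3]
r2 m[slip→φ1] = [0, 9, 4, 11]
r2 m[slip→φ3] = [0, 7, 2, 2]
r2 m[slip→φ5] = [0, 4, 2, 9]
r3 m[φ0→wet] = [7, 9, 11, 7]
r3 m[φ0→cld] = [3, 1, 2, 4]
r3 m[φ1→cld] = [2, 6, 2, 0]
r3 m[φ1→slip] = [9, 10, 9, 7]
r3 m[φ2→cld] = [3, 8, 9, 1]
r3 m[φ3→slip] = [0, 3, 2, 9]
r3 m[φ4→cld] = [1, 3, 0, 6]
r3 m[φ5→slip] = [0, 6, 2, 2]
r3 m[φ6→wet] = [0, 5, 0, 0]
r3 m[wet→φ0] = [0, 5, 0, 0]
r3 m[wet→φ6] = [2, 1, 2, 1]
r3 m[cld→φ0] = [4, 12, 11, 7]
r3 m[cld→φ1] = [7, 12, 10, 9]
r3 m[cld→φ2] = [4, 5, 3, 8]
r3 m[cld→φ4] = [6, 10, 12, 3]
r3 m[slip→φ1] = [0, 9, 4, 11]
r3 m[slip→φ3] = [0, 7, 2, 2]
r3 m[slip→φ5] = [0, 4, 2, 9]
r4 m[φ0→wet] = [7, 9, 11, 7]
r4 m[φ0→cld] = [3, 1, 2, 4]
r4 m[φ1→cld] = [2, 6, 2, 0]
r4 m[φ1→slip] = [9, 10, 9, 7]
r4 m[φ2→cld] = [3, 8, 9, 1]
r4 m[φ3→slip] = [0, 3, 2, 9]
r4 m[φ4→cld] = [1, 3, 0, 6]
r4 m[φ5→slip] = [0, 6, 2, 2]
r4 m[φ6→wet] = [0, 5, 0, 0]
r4 m[wet→φ0] = [0, 5, 0, 0]
r4 m[wet→φ6] = [7, 9, 11, 7]
r4 m[cld→φ0] = [6, 17, 11, 7]
r4 m[cld→φ1] = [7, 12, 11, 11]
r4 m[cld→φ2] = [6, 10, 4, 10]
r4 m[cld→φ4] = [8, 15, 13, 5]
r4 m[slip→φ1] = [0, 9, 4, 11]
r4 m[slip→φ3] = [9, 16, 11, 9]
r4 m[slip→φ5] = [9, 13, 11, 16]
r5 m[φ0→wet] = [9, 9, 13, 9]
r5 m[φ0→cld] = [3, 1, 2, 4]
r5 m[φ1→cld] = [2, 6, 2, 0]
r5 m[φ1→slip] = [9, 12, 11, 7]
r5 m[φ2→cld] = [3, 8, 9, 1]
r5 m[φ3→slip] = [0, 3, 2, 9]
r5 m[φ4→cld] = [1, 3, 0, 6]
r5 m[φ5→slip] = [0, 6, 2, 2]
r5 m[φ6→wet] = [0, 5, 0, 0]
r5 m[wet→φ0] = [0, 5, 0, 0]
r5 m[wet→φ6] = [7, 9, 11, 7]
r5 m[cld→φ0] = [6, 17, 11, 7]
r5 m[cld→φ1] = [7, 12, 11, 11]
r5 m[cld→φ2] = [6, 10, 4, 10]
r5 m[cld→φ4] = [8, 15, 13, 5]
r5 m[slip→φ1] = [0, 9, 4, 11]
r5 m[slip→φ3] = [9, 16, 11, 9]
r5 m[slip→φ5] = [9, 13, 11, 16]
r6 m[φ0→wet] = [9, 9, 13, 9]
r6 m[φ0→cld] = [3, 1, 2, 4]
r6 m[φ1→cld] = [2, 6, 2, 0]
r6 m[φ1→slip] = [9, 12, 11, 7]
r6 m[φ2→cld] = [3, 8, 9, 1]
r6 m[φ3→slip] = [0, 3, 2, 9]
r6 m[φ4→cld] = [1, 3, 0, 6]
r6 m[φ5→slip] = [0, 6, 2, 2]
r6 m[φ6→wet] = [0, 5, 0, 0]
r6 m[wet→φ0] = [0, 5, 0, 0]
r6 m[wet→φ6] = [9, 9, 13, 9]
r6 m[cld→φ0] = [6, 17, 11, 7]
r6 m[cld→φ1] = [7, 12, 11, 11]
r6 m[cld→φ2] = [6, 10, 4, 10]
r6 m[cld→φ4] = [8, 15, 13, 5]
r6 m[slip→φ1] = [0, 9, 4, 11]
r6 m[slip→φ3] = [9, 18, 13, 9]
r6 m[slip→φ5] = [9, 15, 13, 16]
r7 m[φ0→wet] = [9, 9, 13, 9]
r7 m[φ0→cld] = [3, 1, 2, 4]
r7 m[φ1→cld] = [2, 6, 2, 0]
r7 m[φ1→slip] = [9, 12, 11, 7]
r7 m[φ2→cld] = [3, 8, 9, 1]
r7 m[φ3→slip] = [0, 3, 2, 9]
r7 m[φ4→cld] = [1, 3, 0, 6]
r7 m[φ5→slip] = [0, 6, 2, 2]
r7 m[φ6→wet] = [0, 5, 0, 0]
r7 m[wet→φ0] = [0, 5, 0, 0]
r7 m[wet→φ6] = [9, 9, 13, 9]
r7 m[cld→φ0] = [6, 17, 11, 7]
r7 m[cld→φ1] = [7, 12, 11, 11]
r7 m[cld→φ2] = [6, 10, 4, 10]
r7 m[cld→φ4] = [8, 15, 13, 5]
r7 m[slip→φ1] = [0, 9, 4, 11]
r7 m[slip→φ3] = [9, 18, 13, 9]
r7 m[slip→φ5] = [9, 15, 13, 16]
fixed point reached at round 7
traceback from wet: (wet=0, cld=0, slip=0), score=9

assignment: (wet=0, cld=0, slip=0); score = 9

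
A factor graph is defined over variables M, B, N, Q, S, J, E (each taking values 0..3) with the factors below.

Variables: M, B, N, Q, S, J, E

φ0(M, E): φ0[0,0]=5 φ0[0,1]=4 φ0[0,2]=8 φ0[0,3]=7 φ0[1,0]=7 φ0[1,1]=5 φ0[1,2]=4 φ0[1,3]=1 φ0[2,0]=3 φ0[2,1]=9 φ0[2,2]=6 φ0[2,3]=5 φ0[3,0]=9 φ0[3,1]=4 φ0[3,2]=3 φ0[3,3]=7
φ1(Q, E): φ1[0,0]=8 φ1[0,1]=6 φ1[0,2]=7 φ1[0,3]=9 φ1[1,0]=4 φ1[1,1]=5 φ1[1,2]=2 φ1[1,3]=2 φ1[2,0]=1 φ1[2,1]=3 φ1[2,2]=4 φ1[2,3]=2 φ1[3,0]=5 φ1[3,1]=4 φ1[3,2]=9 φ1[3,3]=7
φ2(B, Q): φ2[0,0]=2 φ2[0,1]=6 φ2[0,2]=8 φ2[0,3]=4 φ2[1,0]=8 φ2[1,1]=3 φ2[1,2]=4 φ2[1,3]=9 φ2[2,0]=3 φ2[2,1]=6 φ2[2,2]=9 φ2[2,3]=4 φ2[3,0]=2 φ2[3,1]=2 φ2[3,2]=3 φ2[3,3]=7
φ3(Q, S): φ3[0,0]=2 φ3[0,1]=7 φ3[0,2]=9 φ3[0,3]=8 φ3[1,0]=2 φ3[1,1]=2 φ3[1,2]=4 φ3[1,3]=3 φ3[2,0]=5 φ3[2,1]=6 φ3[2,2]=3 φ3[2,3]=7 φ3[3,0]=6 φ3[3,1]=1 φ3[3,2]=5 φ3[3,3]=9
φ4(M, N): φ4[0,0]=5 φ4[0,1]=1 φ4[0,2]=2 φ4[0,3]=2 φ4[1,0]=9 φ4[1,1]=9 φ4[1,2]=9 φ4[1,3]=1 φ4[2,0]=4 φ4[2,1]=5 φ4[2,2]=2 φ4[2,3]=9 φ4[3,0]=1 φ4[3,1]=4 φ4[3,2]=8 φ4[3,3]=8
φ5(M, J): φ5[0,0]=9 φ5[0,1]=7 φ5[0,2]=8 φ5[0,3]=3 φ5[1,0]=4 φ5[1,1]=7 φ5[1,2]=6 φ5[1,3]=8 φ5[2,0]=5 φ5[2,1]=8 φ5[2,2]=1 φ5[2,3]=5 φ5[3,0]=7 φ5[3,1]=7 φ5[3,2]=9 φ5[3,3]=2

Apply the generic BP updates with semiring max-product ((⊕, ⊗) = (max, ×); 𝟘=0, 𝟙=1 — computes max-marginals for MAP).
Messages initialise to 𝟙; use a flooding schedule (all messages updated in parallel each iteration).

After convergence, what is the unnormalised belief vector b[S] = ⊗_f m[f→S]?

b[S] = [209952, 290304, 373248, 331776]

init: all messages = 𝟙 over 4 values
r1 m[φ0→M] = [8, 7, 9, 9]
r1 m[φ0→E] = [9, 9, 8, 7]
r1 m[φ1→Q] = [9, 5, 4, 9]
r1 m[φ1→E] = [8, 6, 9, 9]
r1 m[φ2→B] = [8, 9, 9, 7]
r1 m[φ2→Q] = [8, 6, 9, 9]
r1 m[φ3→Q] = [9, 4, 7, 9]
r1 m[φ3→S] = [6, 7, 9, 9]
r1 m[φ4→M] = [5, 9, 9, 8]
r1 m[φ4→N] = [9, 9, 9, 9]
r1 m[φ5→M] = [9, 8, 8, 9]
r1 m[φ5→J] = [9, 8, 9, 8]
r1 m[M→φ0] = [1, 1, 1, 1]
r1 m[M→φ4] = [1, 1, 1, 1]
r1 m[M→φ5] = [1, 1, 1, 1]
r1 m[B→φ2] = [1, 1, 1, 1]
r1 m[N→φ4] = [1, 1, 1, 1]
r1 m[Q→φ1] = [1, 1, 1, 1]
r1 m[Q→φ2] = [1, 1, 1, 1]
r1 m[Q→φ3] = [1, 1, 1, 1]
r1 m[S→φ3] = [1, 1, 1, 1]
r1 m[J→φ5] = [1, 1, 1, 1]
r1 m[E→φ0] = [1, 1, 1, 1]
r1 m[E→φ1] = [1, 1, 1, 1]
r2 m[φ0→M] = [8, 7, 9, 9]
r2 m[φ0→E] = [9, 9, 8, 7]
r2 m[φ1→Q] = [9, 5, 4, 9]
r2 m[φ1→E] = [8, 6, 9, 9]
r2 m[φ2→B] = [8, 9, 9, 7]
r2 m[φ2→Q] = [8, 6, 9, 9]
r2 m[φ3→Q] = [9, 4, 7, 9]
r2 m[φ3→S] = [6, 7, 9, 9]
r2 m[φ4→M] = [5, 9, 9, 8]
r2 m[φ4→N] = [9, 9, 9, 9]
r2 m[φ5→M] = [9, 8, 8, 9]
r2 m[φ5→J] = [9, 8, 9, 8]
r2 m[M→φ0] = [45, 72, 72, 72]
r2 m[M→φ4] = [72, 56, 72, 81]
r2 m[M→φ5] = [40, 63, 81, 72]
r2 m[B→φ2] = [1, 1, 1, 1]
r2 m[N→φ4] = [1, 1, 1, 1]
r2 m[Q→φ1] = [72, 24, 63, 81]
r2 m[Q→φ2] = [81, 20, 28, 81]
r2 m[Q→φ3] = [72, 30, 36, 81]
r2 m[S→φ3] = [1, 1, 1, 1]
r2 m[J→φ5] = [1, 1, 1, 1]
r2 m[E→φ0] = [8, 6, 9, 9]
r2 m[E→φ1] = [9, 9, 8, 7]
r3 m[φ0→M] = [72, 56, 54, 72]
r3 m[φ0→E] = [648, 648, 432, 504]
r3 m[φ1→Q] = [72, 45, 32, 72]
r3 m[φ1→E] = [576, 432, 729, 648]
r3 m[φ2→B] = [324, 729, 324, 567]
r3 m[φ2→Q] = [8, 6, 9, 9]
r3 m[φ3→Q] = [9, 4, 7, 9]
r3 m[φ3→S] = [486, 504, 648, 729]
r3 m[φ4→M] = [5, 9, 9, 8]
r3 m[φ4→N] = [504, 504, 648, 648]
r3 m[φ5→M] = [9, 8, 8, 9]
r3 m[φ5→J] = [504, 648, 648, 504]
r3 m[M→φ0] = [45, 72, 72, 72]
r3 m[M→φ4] = [72, 56, 72, 81]
r3 m[M→φ5] = [40, 63, 81, 72]
r3 m[B→φ2] = [1, 1, 1, 1]
r3 m[N→φ4] = [1, 1, 1, 1]
r3 m[Q→φ1] = [72, 24, 63, 81]
r3 m[Q→φ2] = [81, 20, 28, 81]
r3 m[Q→φ3] = [72, 30, 36, 81]
r3 m[S→φ3] = [1, 1, 1, 1]
r3 m[J→φ5] = [1, 1, 1, 1]
r3 m[E→φ0] = [8, 6, 9, 9]
r3 m[E→φ1] = [9, 9, 8, 7]
r4 m[φ0→M] = [72, 56, 54, 72]
r4 m[φ0→E] = [648, 648, 432, 504]
r4 m[φ1→Q] = [72, 45, 32, 72]
r4 m[φ1→E] = [576, 432, 729, 648]
r4 m[φ2→B] = [324, 729, 324, 567]
r4 m[φ2→Q] = [8, 6, 9, 9]
r4 m[φ3→Q] = [9, 4, 7, 9]
r4 m[φ3→S] = [486, 504, 648, 729]
r4 m[φ4→M] = [5, 9, 9, 8]
r4 m[φ4→N] = [504, 504, 648, 648]
r4 m[φ5→M] = [9, 8, 8, 9]
r4 m[φ5→J] = [504, 648, 648, 504]
r4 m[M→φ0] = [45, 72, 72, 72]
r4 m[M→φ4] = [648, 448, 432, 648]
r4 m[M→φ5] = [360, 504, 486, 576]
r4 m[B→φ2] = [1, 1, 1, 1]
r4 m[N→φ4] = [1, 1, 1, 1]
r4 m[Q→φ1] = [72, 24, 63, 81]
r4 m[Q→φ2] = [648, 180, 224, 648]
r4 m[Q→φ3] = [576, 270, 288, 648]
r4 m[S→φ3] = [1, 1, 1, 1]
r4 m[J→φ5] = [1, 1, 1, 1]
r4 m[E→φ0] = [576, 432, 729, 648]
r4 m[E→φ1] = [648, 648, 432, 504]
r5 m[φ0→M] = [5832, 4032, 4374, 5184]
r5 m[φ0→E] = [648, 648, 432, 504]
r5 m[φ1→Q] = [5184, 3240, 1944, 3888]
r5 m[φ1→E] = [576, 432, 729, 648]
r5 m[φ2→B] = [2592, 5832, 2592, 4536]
r5 m[φ2→Q] = [8, 6, 9, 9]
r5 m[φ3→Q] = [9, 4, 7, 9]
r5 m[φ3→S] = [3888, 4032, 5184, 5832]
r5 m[φ4→M] = [5, 9, 9, 8]
r5 m[φ4→N] = [4032, 4032, 5184, 5184]
r5 m[φ5→M] = [9, 8, 8, 9]
r5 m[φ5→J] = [4032, 4032, 5184, 4032]
r5 m[M→φ0] = [45, 72, 72, 72]
r5 m[M→φ4] = [648, 448, 432, 648]
r5 m[M→φ5] = [360, 504, 486, 576]
r5 m[B→φ2] = [1, 1, 1, 1]
r5 m[N→φ4] = [1, 1, 1, 1]
r5 m[Q→φ1] = [72, 24, 63, 81]
r5 m[Q→φ2] = [648, 180, 224, 648]
r5 m[Q→φ3] = [576, 270, 288, 648]
r5 m[S→φ3] = [1, 1, 1, 1]
r5 m[J→φ5] = [1, 1, 1, 1]
r5 m[E→φ0] = [576, 432, 729, 648]
r5 m[E→φ1] = [648, 648, 432, 504]
r6 m[φ0→M] = [5832, 4032, 4374, 5184]
r6 m[φ0→E] = [648, 648, 432, 504]
r6 m[φ1→Q] = [5184, 3240, 1944, 3888]
r6 m[φ1→E] = [576, 432, 729, 648]
r6 m[φ2→B] = [2592, 5832, 2592, 4536]
r6 m[φ2→Q] = [8, 6, 9, 9]
r6 m[φ3→Q] = [9, 4, 7, 9]
r6 m[φ3→S] = [3888, 4032, 5184, 5832]
r6 m[φ4→M] = [5, 9, 9, 8]
r6 m[φ4→N] = [4032, 4032, 5184, 5184]
r6 m[φ5→M] = [9, 8, 8, 9]
r6 m[φ5→J] = [4032, 4032, 5184, 4032]
r6 m[M→φ0] = [45, 72, 72, 72]
r6 m[M→φ4] = [52488, 32256, 34992, 46656]
r6 m[M→φ5] = [29160, 36288, 39366, 41472]
r6 m[B→φ2] = [1, 1, 1, 1]
r6 m[N→φ4] = [1, 1, 1, 1]
r6 m[Q→φ1] = [72, 24, 63, 81]
r6 m[Q→φ2] = [46656, 12960, 13608, 34992]
r6 m[Q→φ3] = [41472, 19440, 17496, 34992]
r6 m[S→φ3] = [1, 1, 1, 1]
r6 m[J→φ5] = [1, 1, 1, 1]
r6 m[E→φ0] = [576, 432, 729, 648]
r6 m[E→φ1] = [648, 648, 432, 504]
r7 m[φ0→M] = [5832, 4032, 4374, 5184]
r7 m[φ0→E] = [648, 648, 432, 504]
r7 m[φ1→Q] = [5184, 3240, 1944, 3888]
r7 m[φ1→E] = [576, 432, 729, 648]
r7 m[φ2→B] = [139968, 373248, 139968, 244944]
r7 m[φ2→Q] = [8, 6, 9, 9]
r7 m[φ3→Q] = [9, 4, 7, 9]
r7 m[φ3→S] = [209952, 290304, 373248, 331776]
r7 m[φ4→M] = [5, 9, 9, 8]
r7 m[φ4→N] = [290304, 290304, 373248, 373248]
r7 m[φ5→M] = [9, 8, 8, 9]
r7 m[φ5→J] = [290304, 314928, 373248, 290304]
r7 m[M→φ0] = [45, 72, 72, 72]
r7 m[M→φ4] = [52488, 32256, 34992, 46656]
r7 m[M→φ5] = [29160, 36288, 39366, 41472]
r7 m[B→φ2] = [1, 1, 1, 1]
r7 m[N→φ4] = [1, 1, 1, 1]
r7 m[Q→φ1] = [72, 24, 63, 81]
r7 m[Q→φ2] = [46656, 12960, 13608, 34992]
r7 m[Q→φ3] = [41472, 19440, 17496, 34992]
r7 m[S→φ3] = [1, 1, 1, 1]
r7 m[J→φ5] = [1, 1, 1, 1]
r7 m[E→φ0] = [576, 432, 729, 648]
r7 m[E→φ1] = [648, 648, 432, 504]
r8 m[φ0→M] = [5832, 4032, 4374, 5184]
r8 m[φ0→E] = [648, 648, 432, 504]
r8 m[φ1→Q] = [5184, 3240, 1944, 3888]
r8 m[φ1→E] = [576, 432, 729, 648]
r8 m[φ2→B] = [139968, 373248, 139968, 244944]
r8 m[φ2→Q] = [8, 6, 9, 9]
r8 m[φ3→Q] = [9, 4, 7, 9]
r8 m[φ3→S] = [209952, 290304, 373248, 331776]
r8 m[φ4→M] = [5, 9, 9, 8]
r8 m[φ4→N] = [290304, 290304, 373248, 373248]
r8 m[φ5→M] = [9, 8, 8, 9]
r8 m[φ5→J] = [290304, 314928, 373248, 290304]
r8 m[M→φ0] = [45, 72, 72, 72]
r8 m[M→φ4] = [52488, 32256, 34992, 46656]
r8 m[M→φ5] = [29160, 36288, 39366, 41472]
r8 m[B→φ2] = [1, 1, 1, 1]
r8 m[N→φ4] = [1, 1, 1, 1]
r8 m[Q→φ1] = [72, 24, 63, 81]
r8 m[Q→φ2] = [46656, 12960, 13608, 34992]
r8 m[Q→φ3] = [41472, 19440, 17496, 34992]
r8 m[S→φ3] = [1, 1, 1, 1]
r8 m[J→φ5] = [1, 1, 1, 1]
r8 m[E→φ0] = [576, 432, 729, 648]
r8 m[E→φ1] = [648, 648, 432, 504]
fixed point reached at round 8
b[S] = ⊗ incoming = [209952, 290304, 373248, 331776]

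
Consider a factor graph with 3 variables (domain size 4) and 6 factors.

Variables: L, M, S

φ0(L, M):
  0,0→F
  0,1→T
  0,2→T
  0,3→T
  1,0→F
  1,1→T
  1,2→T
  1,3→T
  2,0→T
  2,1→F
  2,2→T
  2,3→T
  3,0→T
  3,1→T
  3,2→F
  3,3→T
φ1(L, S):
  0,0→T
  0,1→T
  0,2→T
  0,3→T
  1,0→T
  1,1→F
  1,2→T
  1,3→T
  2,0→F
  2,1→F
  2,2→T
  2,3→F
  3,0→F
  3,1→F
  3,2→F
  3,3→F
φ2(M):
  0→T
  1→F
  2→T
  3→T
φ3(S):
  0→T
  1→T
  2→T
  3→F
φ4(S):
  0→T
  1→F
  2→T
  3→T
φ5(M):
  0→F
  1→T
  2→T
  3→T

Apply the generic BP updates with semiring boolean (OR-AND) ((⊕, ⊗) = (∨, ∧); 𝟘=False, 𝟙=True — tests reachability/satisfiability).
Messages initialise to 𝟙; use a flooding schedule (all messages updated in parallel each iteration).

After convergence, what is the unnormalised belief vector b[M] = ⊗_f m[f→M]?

b[M] = [F, F, T, T]

init: all messages = 𝟙 over 4 values
r1 m[φ0→L] = [T, T, T, T]
r1 m[φ0→M] = [T, T, T, T]
r1 m[φ1→L] = [T, T, T, F]
r1 m[φ1→S] = [T, T, T, T]
r1 m[φ2→M] = [T, F, T, T]
r1 m[φ3→S] = [T, T, T, F]
r1 m[φ4→S] = [T, F, T, T]
r1 m[φ5→M] = [F, T, T, T]
r1 m[L→φ0] = [T, T, T, T]
r1 m[L→φ1] = [T, T, T, T]
r1 m[M→φ0] = [T, T, T, T]
r1 m[M→φ2] = [T, T, T, T]
r1 m[M→φ5] = [T, T, T, T]
r1 m[S→φ1] = [T, T, T, T]
r1 m[S→φ3] = [T, T, T, T]
r1 m[S→φ4] = [T, T, T, T]
r2 m[φ0→L] = [T, T, T, T]
r2 m[φ0→M] = [T, T, T, T]
r2 m[φ1→L] = [T, T, T, F]
r2 m[φ1→S] = [T, T, T, T]
r2 m[φ2→M] = [T, F, T, T]
r2 m[φ3→S] = [T, T, T, F]
r2 m[φ4→S] = [T, F, T, T]
r2 m[φ5→M] = [F, T, T, T]
r2 m[L→φ0] = [T, T, T, F]
r2 m[L→φ1] = [T, T, T, T]
r2 m[M→φ0] = [F, F, T, T]
r2 m[M→φ2] = [F, T, T, T]
r2 m[M→φ5] = [T, F, T, T]
r2 m[S→φ1] = [T, F, T, F]
r2 m[S→φ3] = [T, F, T, T]
r2 m[S→φ4] = [T, T, T, F]
r3 m[φ0→L] = [T, T, T, T]
r3 m[φ0→M] = [T, T, T, T]
r3 m[φ1→L] = [T, T, T, F]
r3 m[φ1→S] = [T, T, T, T]
r3 m[φ2→M] = [T, F, T, T]
r3 m[φ3→S] = [T, T, T, F]
r3 m[φ4→S] = [T, F, T, T]
r3 m[φ5→M] = [F, T, T, T]
r3 m[L→φ0] = [T, T, T, F]
r3 m[L→φ1] = [T, T, T, T]
r3 m[M→φ0] = [F, F, T, T]
r3 m[M→φ2] = [F, T, T, T]
r3 m[M→φ5] = [T, F, T, T]
r3 m[S→φ1] = [T, F, T, F]
r3 m[S→φ3] = [T, F, T, T]
r3 m[S→φ4] = [T, T, T, F]
fixed point reached at round 3
b[M] = ⊗ incoming = [F, F, T, T]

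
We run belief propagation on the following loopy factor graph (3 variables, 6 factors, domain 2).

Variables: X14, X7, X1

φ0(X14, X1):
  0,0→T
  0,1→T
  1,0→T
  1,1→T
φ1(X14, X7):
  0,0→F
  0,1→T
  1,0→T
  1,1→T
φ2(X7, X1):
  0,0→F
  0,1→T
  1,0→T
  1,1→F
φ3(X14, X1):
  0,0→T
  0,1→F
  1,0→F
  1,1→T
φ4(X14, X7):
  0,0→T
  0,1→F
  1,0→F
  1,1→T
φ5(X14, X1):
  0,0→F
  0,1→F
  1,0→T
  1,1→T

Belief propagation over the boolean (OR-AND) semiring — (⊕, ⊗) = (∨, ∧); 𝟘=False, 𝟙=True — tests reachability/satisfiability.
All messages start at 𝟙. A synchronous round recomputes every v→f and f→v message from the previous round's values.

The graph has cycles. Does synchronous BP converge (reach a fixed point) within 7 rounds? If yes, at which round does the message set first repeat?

NOT CONVERGED within 7 rounds

init: all messages = 𝟙 over 2 values
r1 m[φ0→X14] = [T, T]
r1 m[φ0→X1] = [T, T]
r1 m[φ1→X14] = [T, T]
r1 m[φ1→X7] = [T, T]
r1 m[φ2→X7] = [T, T]
r1 m[φ2→X1] = [T, T]
r1 m[φ3→X14] = [T, T]
r1 m[φ3→X1] = [T, T]
r1 m[φ4→X14] = [T, T]
r1 m[φ4→X7] = [T, T]
r1 m[φ5→X14] = [F, T]
r1 m[φ5→X1] = [T, T]
r1 m[X14→φ0] = [T, T]
r1 m[X14→φ1] = [T, T]
r1 m[X14→φ3] = [T, T]
r1 m[X14→φ4] = [T, T]
r1 m[X14→φ5] = [T, T]
r1 m[X7→φ1] = [T, T]
r1 m[X7→φ2] = [T, T]
r1 m[X7→φ4] = [T, T]
r1 m[X1→φ0] = [T, T]
r1 m[X1→φ2] = [T, T]
r1 m[X1→φ3] = [T, T]
r1 m[X1→φ5] = [T, T]
r2 m[φ0→X14] = [T, T]
r2 m[φ0→X1] = [T, T]
r2 m[φ1→X14] = [T, T]
r2 m[φ1→X7] = [T, T]
r2 m[φ2→X7] = [T, T]
r2 m[φ2→X1] = [T, T]
r2 m[φ3→X14] = [T, T]
r2 m[φ3→X1] = [T, T]
r2 m[φ4→X14] = [T, T]
r2 m[φ4→X7] = [T, T]
r2 m[φ5→X14] = [F, T]
r2 m[φ5→X1] = [T, T]
r2 m[X14→φ0] = [F, T]
r2 m[X14→φ1] = [F, T]
r2 m[X14→φ3] = [F, T]
r2 m[X14→φ4] = [F, T]
r2 m[X14→φ5] = [T, T]
r2 m[X7→φ1] = [T, T]
r2 m[X7→φ2] = [T, T]
r2 m[X7→φ4] = [T, T]
r2 m[X1→φ0] = [T, T]
r2 m[X1→φ2] = [T, T]
r2 m[X1→φ3] = [T, T]
r2 m[X1→φ5] = [T, T]
r3 m[φ0→X14] = [T, T]
r3 m[φ0→X1] = [T, T]
r3 m[φ1→X14] = [T, T]
r3 m[φ1→X7] = [T, T]
r3 m[φ2→X7] = [T, T]
r3 m[φ2→X1] = [T, T]
r3 m[φ3→X14] = [T, T]
r3 m[φ3→X1] = [F, T]
r3 m[φ4→X14] = [T, T]
r3 m[φ4→X7] = [F, T]
r3 m[φ5→X14] = [F, T]
r3 m[φ5→X1] = [T, T]
r3 m[X14→φ0] = [F, T]
r3 m[X14→φ1] = [F, T]
r3 m[X14→φ3] = [F, T]
r3 m[X14→φ4] = [F, T]
r3 m[X14→φ5] = [T, T]
r3 m[X7→φ1] = [T, T]
r3 m[X7→φ2] = [T, T]
r3 m[X7→φ4] = [T, T]
r3 m[X1→φ0] = [T, T]
r3 m[X1→φ2] = [T, T]
r3 m[X1→φ3] = [T, T]
r3 m[X1→φ5] = [T, T]
r4 m[φ0→X14] = [T, T]
r4 m[φ0→X1] = [T, T]
r4 m[φ1→X14] = [T, T]
r4 m[φ1→X7] = [T, T]
r4 m[φ2→X7] = [T, T]
r4 m[φ2→X1] = [T, T]
r4 m[φ3→X14] = [T, T]
r4 m[φ3→X1] = [F, T]
r4 m[φ4→X14] = [T, T]
r4 m[φ4→X7] = [F, T]
r4 m[φ5→X14] = [F, T]
r4 m[φ5→X1] = [T, T]
r4 m[X14→φ0] = [F, T]
r4 m[X14→φ1] = [F, T]
r4 m[X14→φ3] = [F, T]
r4 m[X14→φ4] = [F, T]
r4 m[X14→φ5] = [T, T]
r4 m[X7→φ1] = [F, T]
r4 m[X7→φ2] = [F, T]
r4 m[X7→φ4] = [T, T]
r4 m[X1→φ0] = [F, T]
r4 m[X1→φ2] = [F, T]
r4 m[X1→φ3] = [T, T]
r4 m[X1→φ5] = [F, T]
r5 m[φ0→X14] = [T, T]
r5 m[φ0→X1] = [T, T]
r5 m[φ1→X14] = [T, T]
r5 m[φ1→X7] = [T, T]
r5 m[φ2→X7] = [T, F]
r5 m[φ2→X1] = [T, F]
r5 m[φ3→X14] = [T, T]
r5 m[φ3→X1] = [F, T]
r5 m[φ4→X14] = [T, T]
r5 m[φ4→X7] = [F, T]
r5 m[φ5→X14] = [F, T]
r5 m[φ5→X1] = [T, T]
r5 m[X14→φ0] = [F, T]
r5 m[X14→φ1] = [F, T]
r5 m[X14→φ3] = [F, T]
r5 m[X14→φ4] = [F, T]
r5 m[X14→φ5] = [T, T]
r5 m[X7→φ1] = [F, T]
r5 m[X7→φ2] = [F, T]
r5 m[X7→φ4] = [T, T]
r5 m[X1→φ0] = [F, T]
r5 m[X1→φ2] = [F, T]
r5 m[X1→φ3] = [T, T]
r5 m[X1→φ5] = [F, T]
r6 m[φ0→X14] = [T, T]
r6 m[φ0→X1] = [T, T]
r6 m[φ1→X14] = [T, T]
r6 m[φ1→X7] = [T, T]
r6 m[φ2→X7] = [T, F]
r6 m[φ2→X1] = [T, F]
r6 m[φ3→X14] = [T, T]
r6 m[φ3→X1] = [F, T]
r6 m[φ4→X14] = [T, T]
r6 m[φ4→X7] = [F, T]
r6 m[φ5→X14] = [F, T]
r6 m[φ5→X1] = [T, T]
r6 m[X14→φ0] = [F, T]
r6 m[X14→φ1] = [F, T]
r6 m[X14→φ3] = [F, T]
r6 m[X14→φ4] = [F, T]
r6 m[X14→φ5] = [T, T]
r6 m[X7→φ1] = [F, F]
r6 m[X7→φ2] = [F, T]
r6 m[X7→φ4] = [T, F]
r6 m[X1→φ0] = [F, F]
r6 m[X1→φ2] = [F, T]
r6 m[X1→φ3] = [T, F]
r6 m[X1→φ5] = [F, F]
r7 m[φ0→X14] = [F, F]
r7 m[φ0→X1] = [T, T]
r7 m[φ1→X14] = [F, F]
r7 m[φ1→X7] = [T, T]
r7 m[φ2→X7] = [T, F]
r7 m[φ2→X1] = [T, F]
r7 m[φ3→X14] = [T, F]
r7 m[φ3→X1] = [F, T]
r7 m[φ4→X14] = [T, F]
r7 m[φ4→X7] = [F, T]
r7 m[φ5→X14] = [F, F]
r7 m[φ5→X1] = [T, T]
r7 m[X14→φ0] = [F, T]
r7 m[X14→φ1] = [F, T]
r7 m[X14→φ3] = [F, T]
r7 m[X14→φ4] = [F, T]
r7 m[X14→φ5] = [T, T]
r7 m[X7→φ1] = [F, F]
r7 m[X7→φ2] = [F, T]
r7 m[X7→φ4] = [T, F]
r7 m[X1→φ0] = [F, F]
r7 m[X1→φ2] = [F, T]
r7 m[X1→φ3] = [T, F]
r7 m[X1→φ5] = [F, F]
no fixed point within 7 rounds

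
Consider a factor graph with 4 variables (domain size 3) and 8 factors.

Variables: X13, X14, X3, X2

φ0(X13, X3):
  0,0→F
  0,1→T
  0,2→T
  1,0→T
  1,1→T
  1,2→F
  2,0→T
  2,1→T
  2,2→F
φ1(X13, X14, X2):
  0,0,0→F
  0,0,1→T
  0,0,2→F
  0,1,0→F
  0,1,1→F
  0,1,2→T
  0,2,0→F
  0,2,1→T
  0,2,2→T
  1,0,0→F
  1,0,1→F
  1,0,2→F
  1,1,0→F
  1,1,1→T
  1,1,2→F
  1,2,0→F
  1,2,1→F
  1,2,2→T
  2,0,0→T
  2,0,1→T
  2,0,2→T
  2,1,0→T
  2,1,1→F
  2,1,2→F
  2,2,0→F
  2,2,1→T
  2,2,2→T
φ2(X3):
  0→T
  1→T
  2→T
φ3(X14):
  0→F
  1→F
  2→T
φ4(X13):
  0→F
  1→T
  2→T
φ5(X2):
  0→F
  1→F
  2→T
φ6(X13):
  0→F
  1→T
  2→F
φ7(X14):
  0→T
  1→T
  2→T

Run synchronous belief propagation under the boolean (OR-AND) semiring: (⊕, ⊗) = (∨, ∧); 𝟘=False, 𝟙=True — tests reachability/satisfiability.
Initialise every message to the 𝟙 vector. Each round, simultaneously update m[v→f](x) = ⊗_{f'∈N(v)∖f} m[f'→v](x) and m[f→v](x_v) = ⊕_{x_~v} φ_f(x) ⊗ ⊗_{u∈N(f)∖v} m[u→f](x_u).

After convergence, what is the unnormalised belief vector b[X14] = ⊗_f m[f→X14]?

init: all messages = 𝟙 over 3 values
r1 m[φ0→X13] = [T, T, T]
r1 m[φ0→X3] = [T, T, T]
r1 m[φ1→X13] = [T, T, T]
r1 m[φ1→X14] = [T, T, T]
r1 m[φ1→X2] = [T, T, T]
r1 m[φ2→X3] = [T, T, T]
r1 m[φ3→X14] = [F, F, T]
r1 m[φ4→X13] = [F, T, T]
r1 m[φ5→X2] = [F, F, T]
r1 m[φ6→X13] = [F, T, F]
r1 m[φ7→X14] = [T, T, T]
r1 m[X13→φ0] = [T, T, T]
r1 m[X13→φ1] = [T, T, T]
r1 m[X13→φ4] = [T, T, T]
r1 m[X13→φ6] = [T, T, T]
r1 m[X14→φ1] = [T, T, T]
r1 m[X14→φ3] = [T, T, T]
r1 m[X14→φ7] = [T, T, T]
r1 m[X3→φ0] = [T, T, T]
r1 m[X3→φ2] = [T, T, T]
r1 m[X2→φ1] = [T, T, T]
r1 m[X2→φ5] = [T, T, T]
r2 m[φ0→X13] = [T, T, T]
r2 m[φ0→X3] = [T, T, T]
r2 m[φ1→X13] = [T, T, T]
r2 m[φ1→X14] = [T, T, T]
r2 m[φ1→X2] = [T, T, T]
r2 m[φ2→X3] = [T, T, T]
r2 m[φ3→X14] = [F, F, T]
r2 m[φ4→X13] = [F, T, T]
r2 m[φ5→X2] = [F, F, T]
r2 m[φ6→X13] = [F, T, F]
r2 m[φ7→X14] = [T, T, T]
r2 m[X13→φ0] = [F, T, F]
r2 m[X13→φ1] = [F, T, F]
r2 m[X13→φ4] = [F, T, F]
r2 m[X13→φ6] = [F, T, T]
r2 m[X14→φ1] = [F, F, T]
r2 m[X14→φ3] = [T, T, T]
r2 m[X14→φ7] = [F, F, T]
r2 m[X3→φ0] = [T, T, T]
r2 m[X3→φ2] = [T, T, T]
r2 m[X2→φ1] = [F, F, T]
r2 m[X2→φ5] = [T, T, T]
r3 m[φ0→X13] = [T, T, T]
r3 m[φ0→X3] = [T, T, F]
r3 m[φ1→X13] = [T, T, T]
r3 m[φ1→X14] = [F, F, T]
r3 m[φ1→X2] = [F, F, T]
r3 m[φ2→X3] = [T, T, T]
r3 m[φ3→X14] = [F, F, T]
r3 m[φ4→X13] = [F, T, T]
r3 m[φ5→X2] = [F, F, T]
r3 m[φ6→X13] = [F, T, F]
r3 m[φ7→X14] = [T, T, T]
r3 m[X13→φ0] = [F, T, F]
r3 m[X13→φ1] = [F, T, F]
r3 m[X13→φ4] = [F, T, F]
r3 m[X13→φ6] = [F, T, T]
r3 m[X14→φ1] = [F, F, T]
r3 m[X14→φ3] = [T, T, T]
r3 m[X14→φ7] = [F, F, T]
r3 m[X3→φ0] = [T, T, T]
r3 m[X3→φ2] = [T, T, T]
r3 m[X2→φ1] = [F, F, T]
r3 m[X2→φ5] = [T, T, T]
r4 m[φ0→X13] = [T, T, T]
r4 m[φ0→X3] = [T, T, F]
r4 m[φ1→X13] = [T, T, T]
r4 m[φ1→X14] = [F, F, T]
r4 m[φ1→X2] = [F, F, T]
r4 m[φ2→X3] = [T, T, T]
r4 m[φ3→X14] = [F, F, T]
r4 m[φ4→X13] = [F, T, T]
r4 m[φ5→X2] = [F, F, T]
r4 m[φ6→X13] = [F, T, F]
r4 m[φ7→X14] = [T, T, T]
r4 m[X13→φ0] = [F, T, F]
r4 m[X13→φ1] = [F, T, F]
r4 m[X13→φ4] = [F, T, F]
r4 m[X13→φ6] = [F, T, T]
r4 m[X14→φ1] = [F, F, T]
r4 m[X14→φ3] = [F, F, T]
r4 m[X14→φ7] = [F, F, T]
r4 m[X3→φ0] = [T, T, T]
r4 m[X3→φ2] = [T, T, F]
r4 m[X2→φ1] = [F, F, T]
r4 m[X2→φ5] = [F, F, T]
r5 m[φ0→X13] = [T, T, T]
r5 m[φ0→X3] = [T, T, F]
r5 m[φ1→X13] = [T, T, T]
r5 m[φ1→X14] = [F, F, T]
r5 m[φ1→X2] = [F, F, T]
r5 m[φ2→X3] = [T, T, T]
r5 m[φ3→X14] = [F, F, T]
r5 m[φ4→X13] = [F, T, T]
r5 m[φ5→X2] = [F, F, T]
r5 m[φ6→X13] = [F, T, F]
r5 m[φ7→X14] = [T, T, T]
r5 m[X13→φ0] = [F, T, F]
r5 m[X13→φ1] = [F, T, F]
r5 m[X13→φ4] = [F, T, F]
r5 m[X13→φ6] = [F, T, T]
r5 m[X14→φ1] = [F, F, T]
r5 m[X14→φ3] = [F, F, T]
r5 m[X14→φ7] = [F, F, T]
r5 m[X3→φ0] = [T, T, T]
r5 m[X3→φ2] = [T, T, F]
r5 m[X2→φ1] = [F, F, T]
r5 m[X2→φ5] = [F, F, T]
fixed point reached at round 5
b[X14] = ⊗ incoming = [F, F, T]

b[X14] = [F, F, T]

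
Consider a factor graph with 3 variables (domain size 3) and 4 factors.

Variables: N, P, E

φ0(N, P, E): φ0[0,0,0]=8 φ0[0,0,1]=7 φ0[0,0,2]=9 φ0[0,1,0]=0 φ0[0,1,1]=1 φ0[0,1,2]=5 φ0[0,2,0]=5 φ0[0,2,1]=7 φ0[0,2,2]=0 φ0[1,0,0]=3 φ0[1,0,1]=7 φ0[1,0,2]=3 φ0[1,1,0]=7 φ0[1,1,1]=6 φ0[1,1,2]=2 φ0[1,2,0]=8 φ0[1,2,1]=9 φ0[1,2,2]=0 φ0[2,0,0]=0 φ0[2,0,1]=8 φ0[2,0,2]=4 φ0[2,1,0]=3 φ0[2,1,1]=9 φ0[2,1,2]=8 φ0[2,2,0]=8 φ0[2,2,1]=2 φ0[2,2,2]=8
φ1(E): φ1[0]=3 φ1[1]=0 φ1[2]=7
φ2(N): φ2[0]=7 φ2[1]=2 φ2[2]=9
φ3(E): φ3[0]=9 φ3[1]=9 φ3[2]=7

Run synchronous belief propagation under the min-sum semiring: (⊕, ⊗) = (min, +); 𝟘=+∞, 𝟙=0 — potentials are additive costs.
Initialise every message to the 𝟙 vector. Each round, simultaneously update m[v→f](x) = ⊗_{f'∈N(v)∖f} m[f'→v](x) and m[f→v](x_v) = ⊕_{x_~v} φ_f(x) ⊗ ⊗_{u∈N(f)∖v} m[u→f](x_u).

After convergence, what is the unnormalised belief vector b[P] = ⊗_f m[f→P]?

b[P] = [17, 17, 16]

init: all messages = 𝟙 over 3 values
r1 m[φ0→N] = [0, 0, 0]
r1 m[φ0→P] = [0, 0, 0]
r1 m[φ0→E] = [0, 1, 0]
r1 m[φ1→E] = [3, 0, 7]
r1 m[φ2→N] = [7, 2, 9]
r1 m[φ3→E] = [9, 9, 7]
r1 m[N→φ0] = [0, 0, 0]
r1 m[N→φ2] = [0, 0, 0]
r1 m[P→φ0] = [0, 0, 0]
r1 m[E→φ0] = [0, 0, 0]
r1 m[E→φ1] = [0, 0, 0]
r1 m[E→φ3] = [0, 0, 0]
r2 m[φ0→N] = [0, 0, 0]
r2 m[φ0→P] = [0, 0, 0]
r2 m[φ0→E] = [0, 1, 0]
r2 m[φ1→E] = [3, 0, 7]
r2 m[φ2→N] = [7, 2, 9]
r2 m[φ3→E] = [9, 9, 7]
r2 m[N→φ0] = [7, 2, 9]
r2 m[N→φ2] = [0, 0, 0]
r2 m[P→φ0] = [0, 0, 0]
r2 m[E→φ0] = [12, 9, 14]
r2 m[E→φ1] = [9, 10, 7]
r2 m[E→φ3] = [3, 1, 7]
r3 m[φ0→N] = [10, 14, 11]
r3 m[φ0→P] = [17, 17, 16]
r3 m[φ0→E] = [5, 8, 2]
r3 m[φ1→E] = [3, 0, 7]
r3 m[φ2→N] = [7, 2, 9]
r3 m[φ3→E] = [9, 9, 7]
r3 m[N→φ0] = [7, 2, 9]
r3 m[N→φ2] = [0, 0, 0]
r3 m[P→φ0] = [0, 0, 0]
r3 m[E→φ0] = [12, 9, 14]
r3 m[E→φ1] = [9, 10, 7]
r3 m[E→φ3] = [3, 1, 7]
r4 m[φ0→N] = [10, 14, 11]
r4 m[φ0→P] = [17, 17, 16]
r4 m[φ0→E] = [5, 8, 2]
r4 m[φ1→E] = [3, 0, 7]
r4 m[φ2→N] = [7, 2, 9]
r4 m[φ3→E] = [9, 9, 7]
r4 m[N→φ0] = [7, 2, 9]
r4 m[N→φ2] = [10, 14, 11]
r4 m[P→φ0] = [0, 0, 0]
r4 m[E→φ0] = [12, 9, 14]
r4 m[E→φ1] = [14, 17, 9]
r4 m[E→φ3] = [8, 8, 9]
r5 m[φ0→N] = [10, 14, 11]
r5 m[φ0→P] = [17, 17, 16]
r5 m[φ0→E] = [5, 8, 2]
r5 m[φ1→E] = [3, 0, 7]
r5 m[φ2→N] = [7, 2, 9]
r5 m[φ3→E] = [9, 9, 7]
r5 m[N→φ0] = [7, 2, 9]
r5 m[N→φ2] = [10, 14, 11]
r5 m[P→φ0] = [0, 0, 0]
r5 m[E→φ0] = [12, 9, 14]
r5 m[E→φ1] = [14, 17, 9]
r5 m[E→φ3] = [8, 8, 9]
fixed point reached at round 5
b[P] = ⊗ incoming = [17, 17, 16]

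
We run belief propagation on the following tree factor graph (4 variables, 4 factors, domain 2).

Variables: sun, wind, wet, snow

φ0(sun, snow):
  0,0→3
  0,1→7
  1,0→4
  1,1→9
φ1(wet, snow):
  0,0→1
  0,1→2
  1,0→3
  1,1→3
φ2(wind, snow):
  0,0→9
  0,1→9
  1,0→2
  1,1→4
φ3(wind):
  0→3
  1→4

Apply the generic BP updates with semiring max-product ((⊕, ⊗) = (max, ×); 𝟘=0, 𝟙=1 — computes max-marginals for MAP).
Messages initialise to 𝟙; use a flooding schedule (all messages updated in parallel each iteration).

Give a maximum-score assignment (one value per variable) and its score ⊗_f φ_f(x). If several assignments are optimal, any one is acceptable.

assignment: (sun=1, wind=0, wet=1, snow=1); score = 729

init: all messages = 𝟙 over 2 values
r1 m[φ0→sun] = [7, 9]
r1 m[φ0→snow] = [4, 9]
r1 m[φ1→wet] = [2, 3]
r1 m[φ1→snow] = [3, 3]
r1 m[φ2→wind] = [9, 4]
r1 m[φ2→snow] = [9, 9]
r1 m[φ3→wind] = [3, 4]
r1 m[sun→φ0] = [1, 1]
r1 m[wind→φ2] = [1, 1]
r1 m[wind→φ3] = [1, 1]
r1 m[wet→φ1] = [1, 1]
r1 m[snow→φ0] = [1, 1]
r1 m[snow→φ1] = [1, 1]
r1 m[snow→φ2] = [1, 1]
r2 m[φ0→sun] = [7, 9]
r2 m[φ0→snow] = [4, 9]
r2 m[φ1→wet] = [2, 3]
r2 m[φ1→snow] = [3, 3]
r2 m[φ2→wind] = [9, 4]
r2 m[φ2→snow] = [9, 9]
r2 m[φ3→wind] = [3, 4]
r2 m[sun→φ0] = [1, 1]
r2 m[wind→φ2] = [3, 4]
r2 m[wind→φ3] = [9, 4]
r2 m[wet→φ1] = [1, 1]
r2 m[snow→φ0] = [27, 27]
r2 m[snow→φ1] = [36, 81]
r2 m[snow→φ2] = [12, 27]
r3 m[φ0→sun] = [189, 243]
r3 m[φ0→snow] = [4, 9]
r3 m[φ1→wet] = [162, 243]
r3 m[φ1→snow] = [3, 3]
r3 m[φ2→wind] = [243, 108]
r3 m[φ2→snow] = [27, 27]
r3 m[φ3→wind] = [3, 4]
r3 m[sun→φ0] = [1, 1]
r3 m[wind→φ2] = [3, 4]
r3 m[wind→φ3] = [9, 4]
r3 m[wet→φ1] = [1, 1]
r3 m[snow→φ0] = [27, 27]
r3 m[snow→φ1] = [36, 81]
r3 m[snow→φ2] = [12, 27]
r4 m[φ0→sun] = [189, 243]
r4 m[φ0→snow] = [4, 9]
r4 m[φ1→wet] = [162, 243]
r4 m[φ1→snow] = [3, 3]
r4 m[φ2→wind] = [243, 108]
r4 m[φ2→snow] = [27, 27]
r4 m[φ3→wind] = [3, 4]
r4 m[sun→φ0] = [1, 1]
r4 m[wind→φ2] = [3, 4]
r4 m[wind→φ3] = [243, 108]
r4 m[wet→φ1] = [1, 1]
r4 m[snow→φ0] = [81, 81]
r4 m[snow→φ1] = [108, 243]
r4 m[snow→φ2] = [12, 27]
r5 m[φ0→sun] = [567, 729]
r5 m[φ0→snow] = [4, 9]
r5 m[φ1→wet] = [486, 729]
r5 m[φ1→snow] = [3, 3]
r5 m[φ2→wind] = [243, 108]
r5 m[φ2→snow] = [27, 27]
r5 m[φ3→wind] = [3, 4]
r5 m[sun→φ0] = [1, 1]
r5 m[wind→φ2] = [3, 4]
r5 m[wind→φ3] = [243, 108]
r5 m[wet→φ1] = [1, 1]
r5 m[snow→φ0] = [81, 81]
r5 m[snow→φ1] = [108, 243]
r5 m[snow→φ2] = [12, 27]
r6 m[φ0→sun] = [567, 729]
r6 m[φ0→snow] = [4, 9]
r6 m[φ1→wet] = [486, 729]
r6 m[φ1→snow] = [3, 3]
r6 m[φ2→wind] = [243, 108]
r6 m[φ2→snow] = [27, 27]
r6 m[φ3→wind] = [3, 4]
r6 m[sun→φ0] = [1, 1]
r6 m[wind→φ2] = [3, 4]
r6 m[wind→φ3] = [243, 108]
r6 m[wet→φ1] = [1, 1]
r6 m[snow→φ0] = [81, 81]
r6 m[snow→φ1] = [108, 243]
r6 m[snow→φ2] = [12, 27]
fixed point reached at round 6
traceback from sun: (sun=1, wind=0, wet=1, snow=1), score=729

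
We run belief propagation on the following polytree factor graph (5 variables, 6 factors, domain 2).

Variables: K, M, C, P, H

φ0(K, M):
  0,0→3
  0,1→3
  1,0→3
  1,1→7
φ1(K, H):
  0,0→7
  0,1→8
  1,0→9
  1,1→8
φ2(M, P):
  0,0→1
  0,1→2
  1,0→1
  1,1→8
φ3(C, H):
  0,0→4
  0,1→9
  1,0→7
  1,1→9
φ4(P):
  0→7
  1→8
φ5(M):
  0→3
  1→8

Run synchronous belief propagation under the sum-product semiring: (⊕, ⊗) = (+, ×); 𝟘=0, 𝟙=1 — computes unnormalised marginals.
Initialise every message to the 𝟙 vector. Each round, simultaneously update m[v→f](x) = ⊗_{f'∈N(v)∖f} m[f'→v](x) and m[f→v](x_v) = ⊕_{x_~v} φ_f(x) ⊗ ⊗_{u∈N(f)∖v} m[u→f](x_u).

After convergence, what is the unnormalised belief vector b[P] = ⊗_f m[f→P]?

init: all messages = 𝟙 over 2 values
r1 m[φ0→K] = [6, 10]
r1 m[φ0→M] = [6, 10]
r1 m[φ1→K] = [15, 17]
r1 m[φ1→H] = [16, 16]
r1 m[φ2→M] = [3, 9]
r1 m[φ2→P] = [2, 10]
r1 m[φ3→C] = [13, 16]
r1 m[φ3→H] = [11, 18]
r1 m[φ4→P] = [7, 8]
r1 m[φ5→M] = [3, 8]
r1 m[K→φ0] = [1, 1]
r1 m[K→φ1] = [1, 1]
r1 m[M→φ0] = [1, 1]
r1 m[M→φ2] = [1, 1]
r1 m[M→φ5] = [1, 1]
r1 m[C→φ3] = [1, 1]
r1 m[P→φ2] = [1, 1]
r1 m[P→φ4] = [1, 1]
r1 m[H→φ1] = [1, 1]
r1 m[H→φ3] = [1, 1]
r2 m[φ0→K] = [6, 10]
r2 m[φ0→M] = [6, 10]
r2 m[φ1→K] = [15, 17]
r2 m[φ1→H] = [16, 16]
r2 m[φ2→M] = [3, 9]
r2 m[φ2→P] = [2, 10]
r2 m[φ3→C] = [13, 16]
r2 m[φ3→H] = [11, 18]
r2 m[φ4→P] = [7, 8]
r2 m[φ5→M] = [3, 8]
r2 m[K→φ0] = [15, 17]
r2 m[K→φ1] = [6, 10]
r2 m[M→φ0] = [9, 72]
r2 m[M→φ2] = [18, 80]
r2 m[M→φ5] = [18, 90]
r2 m[C→φ3] = [1, 1]
r2 m[P→φ2] = [7, 8]
r2 m[P→φ4] = [2, 10]
r2 m[H→φ1] = [11, 18]
r2 m[H→φ3] = [16, 16]
r3 m[φ0→K] = [243, 531]
r3 m[φ0→M] = [96, 164]
r3 m[φ1→K] = [221, 243]
r3 m[φ1→H] = [132, 128]
r3 m[φ2→M] = [23, 71]
r3 m[φ2→P] = [98, 676]
r3 m[φ3→C] = [208, 256]
r3 m[φ3→H] = [11, 18]
r3 m[φ4→P] = [7, 8]
r3 m[φ5→M] = [3, 8]
r3 m[K→φ0] = [15, 17]
r3 m[K→φ1] = [6, 10]
r3 m[M→φ0] = [9, 72]
r3 m[M→φ2] = [18, 80]
r3 m[M→φ5] = [18, 90]
r3 m[C→φ3] = [1, 1]
r3 m[P→φ2] = [7, 8]
r3 m[P→φ4] = [2, 10]
r3 m[H→φ1] = [11, 18]
r3 m[H→φ3] = [16, 16]
r4 m[φ0→K] = [243, 531]
r4 m[φ0→M] = [96, 164]
r4 m[φ1→K] = [221, 243]
r4 m[φ1→H] = [132, 128]
r4 m[φ2→M] = [23, 71]
r4 m[φ2→P] = [98, 676]
r4 m[φ3→C] = [208, 256]
r4 m[φ3→H] = [11, 18]
r4 m[φ4→P] = [7, 8]
r4 m[φ5→M] = [3, 8]
r4 m[K→φ0] = [221, 243]
r4 m[K→φ1] = [243, 531]
r4 m[M→φ0] = [69, 568]
r4 m[M→φ2] = [288, 1312]
r4 m[M→φ5] = [2208, 11644]
r4 m[C→φ3] = [1, 1]
r4 m[P→φ2] = [7, 8]
r4 m[P→φ4] = [98, 676]
r4 m[H→φ1] = [11, 18]
r4 m[H→φ3] = [132, 128]
r5 m[φ0→K] = [1911, 4183]
r5 m[φ0→M] = [1392, 2364]
r5 m[φ1→K] = [221, 243]
r5 m[φ1→H] = [6480, 6192]
r5 m[φ2→M] = [23, 71]
r5 m[φ2→P] = [1600, 11072]
r5 m[φ3→C] = [1680, 2076]
r5 m[φ3→H] = [11, 18]
r5 m[φ4→P] = [7, 8]
r5 m[φ5→M] = [3, 8]
r5 m[K→φ0] = [221, 243]
r5 m[K→φ1] = [243, 531]
r5 m[M→φ0] = [69, 568]
r5 m[M→φ2] = [288, 1312]
r5 m[M→φ5] = [2208, 11644]
r5 m[C→φ3] = [1, 1]
r5 m[P→φ2] = [7, 8]
r5 m[P→φ4] = [98, 676]
r5 m[H→φ1] = [11, 18]
r5 m[H→φ3] = [132, 128]
r6 m[φ0→K] = [1911, 4183]
r6 m[φ0→M] = [1392, 2364]
r6 m[φ1→K] = [221, 243]
r6 m[φ1→H] = [6480, 6192]
r6 m[φ2→M] = [23, 71]
r6 m[φ2→P] = [1600, 11072]
r6 m[φ3→C] = [1680, 2076]
r6 m[φ3→H] = [11, 18]
r6 m[φ4→P] = [7, 8]
r6 m[φ5→M] = [3, 8]
r6 m[K→φ0] = [221, 243]
r6 m[K→φ1] = [1911, 4183]
r6 m[M→φ0] = [69, 568]
r6 m[M→φ2] = [4176, 18912]
r6 m[M→φ5] = [32016, 167844]
r6 m[C→φ3] = [1, 1]
r6 m[P→φ2] = [7, 8]
r6 m[P→φ4] = [1600, 11072]
r6 m[H→φ1] = [11, 18]
r6 m[H→φ3] = [6480, 6192]
r7 m[φ0→K] = [1911, 4183]
r7 m[φ0→M] = [1392, 2364]
r7 m[φ1→K] = [221, 243]
r7 m[φ1→H] = [51024, 48752]
r7 m[φ2→M] = [23, 71]
r7 m[φ2→P] = [23088, 159648]
r7 m[φ3→C] = [81648, 101088]
r7 m[φ3→H] = [11, 18]
r7 m[φ4→P] = [7, 8]
r7 m[φ5→M] = [3, 8]
r7 m[K→φ0] = [221, 243]
r7 m[K→φ1] = [1911, 4183]
r7 m[M→φ0] = [69, 568]
r7 m[M→φ2] = [4176, 18912]
r7 m[M→φ5] = [32016, 167844]
r7 m[C→φ3] = [1, 1]
r7 m[P→φ2] = [7, 8]
r7 m[P→φ4] = [1600, 11072]
r7 m[H→φ1] = [11, 18]
r7 m[H→φ3] = [6480, 6192]
r8 m[φ0→K] = [1911, 4183]
r8 m[φ0→M] = [1392, 2364]
r8 m[φ1→K] = [221, 243]
r8 m[φ1→H] = [51024, 48752]
r8 m[φ2→M] = [23, 71]
r8 m[φ2→P] = [23088, 159648]
r8 m[φ3→C] = [81648, 101088]
r8 m[φ3→H] = [11, 18]
r8 m[φ4→P] = [7, 8]
r8 m[φ5→M] = [3, 8]
r8 m[K→φ0] = [221, 243]
r8 m[K→φ1] = [1911, 4183]
r8 m[M→φ0] = [69, 568]
r8 m[M→φ2] = [4176, 18912]
r8 m[M→φ5] = [32016, 167844]
r8 m[C→φ3] = [1, 1]
r8 m[P→φ2] = [7, 8]
r8 m[P→φ4] = [23088, 159648]
r8 m[H→φ1] = [11, 18]
r8 m[H→φ3] = [51024, 48752]
r9 m[φ0→K] = [1911, 4183]
r9 m[φ0→M] = [1392, 2364]
r9 m[φ1→K] = [221, 243]
r9 m[φ1→H] = [51024, 48752]
r9 m[φ2→M] = [23, 71]
r9 m[φ2→P] = [23088, 159648]
r9 m[φ3→C] = [642864, 795936]
r9 m[φ3→H] = [11, 18]
r9 m[φ4→P] = [7, 8]
r9 m[φ5→M] = [3, 8]
r9 m[K→φ0] = [221, 243]
r9 m[K→φ1] = [1911, 4183]
r9 m[M→φ0] = [69, 568]
r9 m[M→φ2] = [4176, 18912]
r9 m[M→φ5] = [32016, 167844]
r9 m[C→φ3] = [1, 1]
r9 m[P→φ2] = [7, 8]
r9 m[P→φ4] = [23088, 159648]
r9 m[H→φ1] = [11, 18]
r9 m[H→φ3] = [51024, 48752]
r10 m[φ0→K] = [1911, 4183]
r10 m[φ0→M] = [1392, 2364]
r10 m[φ1→K] = [221, 243]
r10 m[φ1→H] = [51024, 48752]
r10 m[φ2→M] = [23, 71]
r10 m[φ2→P] = [23088, 159648]
r10 m[φ3→C] = [642864, 795936]
r10 m[φ3→H] = [11, 18]
r10 m[φ4→P] = [7, 8]
r10 m[φ5→M] = [3, 8]
r10 m[K→φ0] = [221, 243]
r10 m[K→φ1] = [1911, 4183]
r10 m[M→φ0] = [69, 568]
r10 m[M→φ2] = [4176, 18912]
r10 m[M→φ5] = [32016, 167844]
r10 m[C→φ3] = [1, 1]
r10 m[P→φ2] = [7, 8]
r10 m[P→φ4] = [23088, 159648]
r10 m[H→φ1] = [11, 18]
r10 m[H→φ3] = [51024, 48752]
fixed point reached at round 10
b[P] = ⊗ incoming = [161616, 1277184]

b[P] = [161616, 1277184]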